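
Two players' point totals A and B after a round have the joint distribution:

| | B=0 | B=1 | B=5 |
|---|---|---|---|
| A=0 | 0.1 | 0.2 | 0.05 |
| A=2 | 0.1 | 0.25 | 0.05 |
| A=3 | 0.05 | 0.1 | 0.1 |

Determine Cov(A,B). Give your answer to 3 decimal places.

0.398

E[A] = 1.55,  E[B] = 1.55
E[AB] = 2.8
Cov(A,B) = E[AB] − E[A]E[B] = 2.8 − (1.55)(1.55) = 0.3975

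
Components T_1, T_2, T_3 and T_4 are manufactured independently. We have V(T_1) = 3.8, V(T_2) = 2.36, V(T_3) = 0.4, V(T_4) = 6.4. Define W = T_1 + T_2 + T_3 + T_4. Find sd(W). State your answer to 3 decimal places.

3.600

By independence, V(W) = (1)²V(T_1) + (1)²V(T_2) + (1)²V(T_3) + (1)²V(T_4)
= (1)²·3.8 + (1)²·2.36 + (1)²·0.4 + (1)²·6.4 = 12.96
sd(W) = √12.96 ≈ 3.600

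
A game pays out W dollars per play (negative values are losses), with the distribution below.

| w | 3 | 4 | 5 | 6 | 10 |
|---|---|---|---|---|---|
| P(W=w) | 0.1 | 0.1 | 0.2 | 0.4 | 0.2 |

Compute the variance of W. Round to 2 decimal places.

4.69

E[W] = (3)(0.1) + (4)(0.1) + (5)(0.2) + (6)(0.4) + (10)(0.2) = 6.1
E[W²] = (3)²(0.1) + (4)²(0.1) + (5)²(0.2) + (6)²(0.4) + (10)²(0.2) = 41.9
var(W) = E[W²] − (E[W])² = 41.9 − (6.1)² = 4.69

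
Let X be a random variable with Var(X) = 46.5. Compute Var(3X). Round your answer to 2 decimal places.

418.50

Var(3X) = (3)²·Var(X) = 9·46.5 = 418.5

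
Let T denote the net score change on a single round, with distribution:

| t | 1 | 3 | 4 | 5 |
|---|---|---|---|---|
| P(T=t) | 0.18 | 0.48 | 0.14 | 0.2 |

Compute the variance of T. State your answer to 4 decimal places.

E[T] = (1)(0.18) + (3)(0.48) + (4)(0.14) + (5)(0.2) = 3.18
E[T²] = (1)²(0.18) + (3)²(0.48) + (4)²(0.14) + (5)²(0.2) = 11.74
Var(T) = E[T²] − (E[T])² = 11.74 − (3.18)² = 1.6276

1.6276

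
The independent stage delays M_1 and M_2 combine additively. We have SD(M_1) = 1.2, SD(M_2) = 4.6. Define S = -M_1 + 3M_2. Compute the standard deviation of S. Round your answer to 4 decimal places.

13.8521

V(M_1) = 1.44, V(M_2) = 21.16
By independence, V(S) = (-1)²V(M_1) + (3)²V(M_2)
= (-1)²·1.44 + (3)²·21.16 = 191.88
SD(S) = √191.88 ≈ 13.8521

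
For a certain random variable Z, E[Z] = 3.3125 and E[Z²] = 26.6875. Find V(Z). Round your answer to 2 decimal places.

V(Z) = 26.6875 − (3.3125)² = 15.71484375

15.71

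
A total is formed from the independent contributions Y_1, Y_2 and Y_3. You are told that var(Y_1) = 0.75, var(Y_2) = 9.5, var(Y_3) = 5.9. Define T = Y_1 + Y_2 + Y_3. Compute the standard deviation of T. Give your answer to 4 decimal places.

By independence, var(T) = (1)²var(Y_1) + (1)²var(Y_2) + (1)²var(Y_3)
= (1)²·0.75 + (1)²·9.5 + (1)²·5.9 = 16.15
SD(T) = √16.15 ≈ 4.0187

4.0187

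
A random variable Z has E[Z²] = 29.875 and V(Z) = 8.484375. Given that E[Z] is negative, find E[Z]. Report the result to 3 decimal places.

(E[Z])² = E[Z²] − V(Z) = 29.875 − 8.484375 = 21.390625
E[Z] = −√21.390625 = -4.625

-4.625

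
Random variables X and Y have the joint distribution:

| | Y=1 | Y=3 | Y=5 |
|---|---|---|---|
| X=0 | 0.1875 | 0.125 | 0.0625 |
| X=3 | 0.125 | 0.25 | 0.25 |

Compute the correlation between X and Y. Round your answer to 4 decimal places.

E[X] = 1.875,  E[Y] = 3
E[XY] = 6.375
cov(X,Y) = E[XY] − E[X]E[Y] = 6.375 − (1.875)(3) = 0.75
Var(X) = 2.109375,  Var(Y) = 2.5
ρ = 0.75 / √(2.109375·2.5) ≈ 0.3266

0.3266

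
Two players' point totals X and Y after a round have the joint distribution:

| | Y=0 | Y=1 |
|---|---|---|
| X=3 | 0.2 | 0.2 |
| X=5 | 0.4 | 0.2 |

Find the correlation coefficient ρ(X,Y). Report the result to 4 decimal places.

E[X] = 4.2,  E[Y] = 0.4
E[XY] = 1.6
cov(X,Y) = E[XY] − E[X]E[Y] = 1.6 − (4.2)(0.4) = -0.08
Var(X) = 0.96,  Var(Y) = 0.24
ρ = -0.08 / √(0.96·0.24) ≈ -0.1667

-0.1667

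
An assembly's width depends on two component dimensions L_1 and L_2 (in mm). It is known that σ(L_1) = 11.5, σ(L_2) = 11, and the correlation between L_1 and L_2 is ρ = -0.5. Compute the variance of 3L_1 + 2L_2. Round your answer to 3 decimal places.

Var(L_1) = (11.5)² = 132.25;  Var(L_2) = (11)² = 121
cov(L_1,L_2) = ρ·σ(L_1)·σ(L_2) = -0.5·11.5·11 = -63.25
Var(3L_1 + 2L_2) = (3)²·Var(L_1) + (2)²·Var(L_2) + 2·(3)·(2)·cov(L_1,L_2)
= 9·132.25 + 4·121 + 12·-63.25 = 915.25

915.250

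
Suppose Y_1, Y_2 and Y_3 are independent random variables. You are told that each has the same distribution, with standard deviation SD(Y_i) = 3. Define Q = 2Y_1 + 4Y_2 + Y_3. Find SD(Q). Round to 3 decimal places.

13.748

V(Y_i) = (3)² = 9
By independence, V(Q) = (2)²V(Y_1) + (4)²V(Y_2) + (1)²V(Y_3)
= (2)²·9 + (4)²·9 + (1)²·9 = 189
SD(Q) = √189 ≈ 13.748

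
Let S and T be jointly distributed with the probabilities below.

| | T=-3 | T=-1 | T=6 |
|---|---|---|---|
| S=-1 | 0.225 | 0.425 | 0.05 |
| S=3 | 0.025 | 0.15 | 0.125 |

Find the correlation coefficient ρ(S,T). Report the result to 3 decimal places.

0.441

E[S] = 0.2,  E[T] = -0.275
E[ST] = 2.375
Cov(S,T) = E[ST] − E[S]E[T] = 2.375 − (0.2)(-0.275) = 2.43
var(S) = 3.36,  var(T) = 9.049375
ρ = 2.43 / √(3.36·9.049375) ≈ 0.441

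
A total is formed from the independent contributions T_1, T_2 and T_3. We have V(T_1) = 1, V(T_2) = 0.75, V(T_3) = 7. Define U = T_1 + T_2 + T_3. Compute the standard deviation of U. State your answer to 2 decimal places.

By independence, V(U) = (1)²V(T_1) + (1)²V(T_2) + (1)²V(T_3)
= (1)²·1 + (1)²·0.75 + (1)²·7 = 8.75
sd(U) = √8.75 ≈ 2.96

2.96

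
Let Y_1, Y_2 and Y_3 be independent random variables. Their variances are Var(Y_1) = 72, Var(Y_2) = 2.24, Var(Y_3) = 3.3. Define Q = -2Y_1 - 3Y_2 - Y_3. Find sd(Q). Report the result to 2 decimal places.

17.65

By independence, Var(Q) = (-2)²Var(Y_1) + (-3)²Var(Y_2) + (-1)²Var(Y_3)
= (-2)²·72 + (-3)²·2.24 + (-1)²·3.3 = 311.46
sd(Q) = √311.46 ≈ 17.65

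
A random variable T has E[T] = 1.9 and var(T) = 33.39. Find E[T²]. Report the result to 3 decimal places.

37.000

E[T²] = var(T) + (E[T])² = 33.39 + (1.9)² = 37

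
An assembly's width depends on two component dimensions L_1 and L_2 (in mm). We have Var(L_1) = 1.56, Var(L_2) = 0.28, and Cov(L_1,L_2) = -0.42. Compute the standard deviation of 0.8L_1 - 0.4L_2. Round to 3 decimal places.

1.145

Var(0.8L_1 - 0.4L_2) = (0.8)²·Var(L_1) + (-0.4)²·Var(L_2) + 2·(0.8)·(-0.4)·Cov(L_1,L_2)
= 0.64·1.56 + 0.16·0.28 + -0.64·-0.42 = 1.312
SD(0.8L_1 - 0.4L_2) = √1.312 ≈ 1.145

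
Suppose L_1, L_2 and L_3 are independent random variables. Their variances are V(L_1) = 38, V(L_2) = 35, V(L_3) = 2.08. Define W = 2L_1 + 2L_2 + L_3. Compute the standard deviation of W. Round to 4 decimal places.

By independence, V(W) = (2)²V(L_1) + (2)²V(L_2) + (1)²V(L_3)
= (2)²·38 + (2)²·35 + (1)²·2.08 = 294.08
sd(W) = √294.08 ≈ 17.1488

17.1488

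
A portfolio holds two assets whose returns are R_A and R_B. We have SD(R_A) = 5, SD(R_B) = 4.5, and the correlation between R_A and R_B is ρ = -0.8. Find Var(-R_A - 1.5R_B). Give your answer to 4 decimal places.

Var(R_A) = (5)² = 25;  Var(R_B) = (4.5)² = 20.25
cov(R_A,R_B) = ρ·SD(R_A)·SD(R_B) = -0.8·5·4.5 = -18
Var(-R_A - 1.5R_B) = (-1)²·Var(R_A) + (-1.5)²·Var(R_B) + 2·(-1)·(-1.5)·cov(R_A,R_B)
= 1·25 + 2.25·20.25 + 3·-18 = 16.5625

16.5625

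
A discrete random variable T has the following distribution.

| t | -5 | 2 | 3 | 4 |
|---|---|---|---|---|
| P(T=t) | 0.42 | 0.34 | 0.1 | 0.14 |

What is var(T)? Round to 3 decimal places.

E[T] = (-5)(0.42) + (2)(0.34) + (3)(0.1) + (4)(0.14) = -0.56
E[T²] = (-5)²(0.42) + (2)²(0.34) + (3)²(0.1) + (4)²(0.14) = 15
var(T) = E[T²] − (E[T])² = 15 − (-0.56)² = 14.6864

14.686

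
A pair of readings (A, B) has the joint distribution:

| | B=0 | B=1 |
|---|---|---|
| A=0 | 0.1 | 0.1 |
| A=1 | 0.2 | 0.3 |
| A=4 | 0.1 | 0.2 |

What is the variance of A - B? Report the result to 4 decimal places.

E[A] = 1.7,  E[B] = 0.6,  E[AB] = 1.1
V(A) = 5.3 − (1.7)² = 2.41;  V(B) = 0.6 − (0.6)² = 0.24
Cov(A,B) = 1.1 − (1.7)(0.6) = 0.08
V(A - B) = (1)²·2.41 + (-1)²·0.24 + 2·(1)·(-1)·0.08 = 2.49

2.4900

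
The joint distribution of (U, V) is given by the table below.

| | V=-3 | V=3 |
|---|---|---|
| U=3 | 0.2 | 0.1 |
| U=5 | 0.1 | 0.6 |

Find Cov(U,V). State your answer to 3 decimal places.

1.320

E[U] = 4.4,  E[V] = 1.2
E[UV] = 6.6
Cov(U,V) = E[UV] − E[U]E[V] = 6.6 − (4.4)(1.2) = 1.32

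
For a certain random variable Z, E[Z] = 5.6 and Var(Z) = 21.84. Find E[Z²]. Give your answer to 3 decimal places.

E[Z²] = Var(Z) + (E[Z])² = 21.84 + (5.6)² = 53.2

53.200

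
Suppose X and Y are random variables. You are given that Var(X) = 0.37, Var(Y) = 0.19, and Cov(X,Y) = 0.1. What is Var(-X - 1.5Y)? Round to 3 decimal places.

1.098

Var(-X - 1.5Y) = (-1)²·Var(X) + (-1.5)²·Var(Y) + 2·(-1)·(-1.5)·Cov(X,Y)
= 1·0.37 + 2.25·0.19 + 3·0.1 = 1.0975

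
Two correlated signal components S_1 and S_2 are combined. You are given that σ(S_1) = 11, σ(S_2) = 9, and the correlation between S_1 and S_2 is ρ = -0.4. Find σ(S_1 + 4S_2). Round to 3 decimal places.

33.169

Var(S_1) = (11)² = 121;  Var(S_2) = (9)² = 81
cov(S_1,S_2) = ρ·σ(S_1)·σ(S_2) = -0.4·11·9 = -39.6
Var(S_1 + 4S_2) = (1)²·Var(S_1) + (4)²·Var(S_2) + 2·(1)·(4)·cov(S_1,S_2)
= 1·121 + 16·81 + 8·-39.6 = 1100.2
σ(S_1 + 4S_2) = √1100.2 ≈ 33.169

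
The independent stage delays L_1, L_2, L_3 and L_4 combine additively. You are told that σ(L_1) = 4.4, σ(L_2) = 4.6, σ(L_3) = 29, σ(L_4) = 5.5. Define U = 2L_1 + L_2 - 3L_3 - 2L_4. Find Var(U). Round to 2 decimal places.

Var(L_1) = 19.36, Var(L_2) = 21.16, Var(L_3) = 841, Var(L_4) = 30.25
By independence, Var(U) = (2)²Var(L_1) + (1)²Var(L_2) + (-3)²Var(L_3) + (-2)²Var(L_4)
= (2)²·19.36 + (1)²·21.16 + (-3)²·841 + (-2)²·30.25 = 7788.6

7788.60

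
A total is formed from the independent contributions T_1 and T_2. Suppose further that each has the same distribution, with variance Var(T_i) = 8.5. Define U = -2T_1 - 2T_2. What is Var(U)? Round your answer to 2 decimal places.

By independence, Var(U) = (-2)²Var(T_1) + (-2)²Var(T_2)
= (-2)²·8.5 + (-2)²·8.5 = 68

68.00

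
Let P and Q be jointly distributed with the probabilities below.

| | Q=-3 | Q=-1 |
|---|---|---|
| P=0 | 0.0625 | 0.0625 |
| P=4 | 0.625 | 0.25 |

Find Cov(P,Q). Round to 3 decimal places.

E[P] = 3.5,  E[Q] = -2.375
E[PQ] = -8.5
Cov(P,Q) = E[PQ] − E[P]E[Q] = -8.5 − (3.5)(-2.375) = -0.1875

-0.188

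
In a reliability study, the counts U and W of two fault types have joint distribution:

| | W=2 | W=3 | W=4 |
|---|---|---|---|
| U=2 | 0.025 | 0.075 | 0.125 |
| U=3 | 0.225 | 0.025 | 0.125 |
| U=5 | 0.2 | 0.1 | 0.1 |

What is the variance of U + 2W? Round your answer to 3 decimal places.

E[U] = 3.575,  E[W] = 2.9,  E[UW] = 10.125
V(U) = 14.275 − (3.575)² = 1.494375;  V(W) = 9.2 − (2.9)² = 0.79
Cov(U,W) = 10.125 − (3.575)(2.9) = -0.2425
V(U + 2W) = (1)²·1.494375 + (2)²·0.79 + 2·(1)·(2)·-0.2425 = 3.684375

3.684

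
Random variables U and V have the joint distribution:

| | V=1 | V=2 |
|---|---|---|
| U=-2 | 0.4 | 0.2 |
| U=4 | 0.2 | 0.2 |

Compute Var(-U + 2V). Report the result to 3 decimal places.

E[U] = 0.4,  E[V] = 1.4,  E[UV] = 0.8
Var(U) = 8.8 − (0.4)² = 8.64;  Var(V) = 2.2 − (1.4)² = 0.24
Cov(U,V) = 0.8 − (0.4)(1.4) = 0.24
Var(-U + 2V) = (-1)²·8.64 + (2)²·0.24 + 2·(-1)·(2)·0.24 = 8.64

8.640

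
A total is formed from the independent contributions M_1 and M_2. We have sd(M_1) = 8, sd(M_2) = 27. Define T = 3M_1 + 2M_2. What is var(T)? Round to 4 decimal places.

3492.0000

var(M_1) = 64, var(M_2) = 729
By independence, var(T) = (3)²var(M_1) + (2)²var(M_2)
= (3)²·64 + (2)²·729 = 3492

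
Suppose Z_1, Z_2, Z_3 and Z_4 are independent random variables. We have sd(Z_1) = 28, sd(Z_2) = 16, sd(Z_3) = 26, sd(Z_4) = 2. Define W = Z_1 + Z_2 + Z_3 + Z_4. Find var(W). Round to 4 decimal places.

var(Z_1) = 784, var(Z_2) = 256, var(Z_3) = 676, var(Z_4) = 4
By independence, var(W) = (1)²var(Z_1) + (1)²var(Z_2) + (1)²var(Z_3) + (1)²var(Z_4)
= (1)²·784 + (1)²·256 + (1)²·676 + (1)²·4 = 1720

1720.0000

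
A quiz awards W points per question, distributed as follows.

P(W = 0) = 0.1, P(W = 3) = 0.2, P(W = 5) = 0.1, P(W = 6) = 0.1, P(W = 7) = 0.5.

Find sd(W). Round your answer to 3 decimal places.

2.315

E[W] = (0)(0.1) + (3)(0.2) + (5)(0.1) + (6)(0.1) + (7)(0.5) = 5.2
E[W²] = (0)²(0.1) + (3)²(0.2) + (5)²(0.1) + (6)²(0.1) + (7)²(0.5) = 32.4
Var(W) = E[W²] − (E[W])² = 32.4 − (5.2)² = 5.36
sd(W) = √5.36 ≈ 2.315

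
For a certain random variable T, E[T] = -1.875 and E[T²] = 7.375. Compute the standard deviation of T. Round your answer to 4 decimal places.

1.9645

var(T) = 7.375 − (-1.875)² = 3.859375
SD(T) = √3.859375 ≈ 1.9645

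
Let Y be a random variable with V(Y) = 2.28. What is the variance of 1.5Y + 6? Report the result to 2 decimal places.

V(1.5Y + 6) = (1.5)²·V(Y) = 2.25·2.28 = 5.13

5.13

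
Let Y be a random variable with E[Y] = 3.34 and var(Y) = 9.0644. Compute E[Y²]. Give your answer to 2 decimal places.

E[Y²] = var(Y) + (E[Y])² = 9.0644 + (3.34)² = 20.22

20.22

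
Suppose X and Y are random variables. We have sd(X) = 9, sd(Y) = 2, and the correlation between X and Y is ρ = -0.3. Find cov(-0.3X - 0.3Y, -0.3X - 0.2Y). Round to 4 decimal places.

var(X) = (9)² = 81;  var(Y) = (2)² = 4
cov(X,Y) = ρ·sd(X)·sd(Y) = -0.3·9·2 = -5.4
cov(-0.3X - 0.3Y, -0.3X - 0.2Y) = (-0.3)(-0.3)var(X) + (-0.3)(-0.2)var(Y) + [(-0.3)(-0.2) + (-0.3)(-0.3)]cov(X,Y)
= 0.09·81 + 0.06·4 + 0.15·-5.4 = 6.72

6.7200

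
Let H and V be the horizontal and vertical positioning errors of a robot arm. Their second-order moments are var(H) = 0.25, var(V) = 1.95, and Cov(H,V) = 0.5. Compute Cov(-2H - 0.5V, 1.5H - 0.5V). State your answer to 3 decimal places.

-0.138

Cov(-2H - 0.5V, 1.5H - 0.5V) = (-2)(1.5)var(H) + (-0.5)(-0.5)var(V) + [(-2)(-0.5) + (-0.5)(1.5)]Cov(H,V)
= -3·0.25 + 0.25·1.95 + 0.25·0.5 = -0.1375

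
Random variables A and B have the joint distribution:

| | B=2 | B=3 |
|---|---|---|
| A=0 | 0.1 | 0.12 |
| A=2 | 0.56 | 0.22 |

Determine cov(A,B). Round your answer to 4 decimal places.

-0.0904

E[A] = 1.56,  E[B] = 2.34
E[AB] = 3.56
cov(A,B) = E[AB] − E[A]E[B] = 3.56 − (1.56)(2.34) = -0.0904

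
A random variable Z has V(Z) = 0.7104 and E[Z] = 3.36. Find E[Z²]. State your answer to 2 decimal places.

12.00

E[Z²] = V(Z) + (E[Z])² = 0.7104 + (3.36)² = 12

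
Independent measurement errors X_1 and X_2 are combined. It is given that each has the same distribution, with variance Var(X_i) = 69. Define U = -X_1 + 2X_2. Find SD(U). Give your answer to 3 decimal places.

18.574

By independence, Var(U) = (-1)²Var(X_1) + (2)²Var(X_2)
= (-1)²·69 + (2)²·69 = 345
SD(U) = √345 ≈ 18.574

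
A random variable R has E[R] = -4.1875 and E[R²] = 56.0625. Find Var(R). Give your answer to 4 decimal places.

38.5273

Var(R) = 56.0625 − (-4.1875)² = 38.52734375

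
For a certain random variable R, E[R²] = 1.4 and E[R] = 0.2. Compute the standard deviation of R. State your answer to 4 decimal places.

1.1662

var(R) = 1.4 − (0.2)² = 1.36
SD(R) = √1.36 ≈ 1.1662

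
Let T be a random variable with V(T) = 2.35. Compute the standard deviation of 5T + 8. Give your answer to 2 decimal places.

V(5T + 8) = (5)²·2.35 = 58.75
sd(5T + 8) = √58.75 ≈ 7.66

7.66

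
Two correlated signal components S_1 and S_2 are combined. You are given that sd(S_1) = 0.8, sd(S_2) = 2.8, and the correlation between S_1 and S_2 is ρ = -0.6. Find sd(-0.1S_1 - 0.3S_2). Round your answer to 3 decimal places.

0.795

Var(S_1) = (0.8)² = 0.64;  Var(S_2) = (2.8)² = 7.84
Cov(S_1,S_2) = ρ·sd(S_1)·sd(S_2) = -0.6·0.8·2.8 = -1.344
Var(-0.1S_1 - 0.3S_2) = (-0.1)²·Var(S_1) + (-0.3)²·Var(S_2) + 2·(-0.1)·(-0.3)·Cov(S_1,S_2)
= 0.01·0.64 + 0.09·7.84 + 0.06·-1.344 = 0.63136
sd(-0.1S_1 - 0.3S_2) = √0.63136 ≈ 0.795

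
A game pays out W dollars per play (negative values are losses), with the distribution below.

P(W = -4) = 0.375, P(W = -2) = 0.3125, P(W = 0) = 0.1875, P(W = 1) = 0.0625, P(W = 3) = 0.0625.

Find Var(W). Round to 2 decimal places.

E[W] = (-4)(0.375) + (-2)(0.3125) + (0)(0.1875) + (1)(0.0625) + (3)(0.0625) = -1.875
E[W²] = (-4)²(0.375) + (-2)²(0.3125) + (0)²(0.1875) + (1)²(0.0625) + (3)²(0.0625) = 7.875
Var(W) = E[W²] − (E[W])² = 7.875 − (-1.875)² = 4.359375

4.36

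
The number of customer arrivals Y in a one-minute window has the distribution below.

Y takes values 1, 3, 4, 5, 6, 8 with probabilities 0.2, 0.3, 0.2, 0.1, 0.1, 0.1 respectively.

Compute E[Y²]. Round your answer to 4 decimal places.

E[Y²] = (1)²(0.2) + (3)²(0.3) + (4)²(0.2) + (5)²(0.1) + (6)²(0.1) + (8)²(0.1) = 18.6

18.6000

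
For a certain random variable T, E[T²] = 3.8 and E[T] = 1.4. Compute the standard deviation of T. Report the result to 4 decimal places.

1.3565

var(T) = 3.8 − (1.4)² = 1.84
σ(T) = √1.84 ≈ 1.3565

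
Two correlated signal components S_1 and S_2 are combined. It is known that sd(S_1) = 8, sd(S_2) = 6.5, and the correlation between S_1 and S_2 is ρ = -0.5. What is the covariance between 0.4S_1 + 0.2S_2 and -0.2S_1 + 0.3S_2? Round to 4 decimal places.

Var(S_1) = (8)² = 64;  Var(S_2) = (6.5)² = 42.25
Cov(S_1,S_2) = ρ·sd(S_1)·sd(S_2) = -0.5·8·6.5 = -26
Cov(0.4S_1 + 0.2S_2, -0.2S_1 + 0.3S_2) = (0.4)(-0.2)Var(S_1) + (0.2)(0.3)Var(S_2) + [(0.4)(0.3) + (0.2)(-0.2)]Cov(S_1,S_2)
= -0.08·64 + 0.06·42.25 + 0.08·-26 = -4.665

-4.6650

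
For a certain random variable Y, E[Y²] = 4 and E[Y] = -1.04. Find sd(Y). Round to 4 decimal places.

1.7083

V(Y) = 4 − (-1.04)² = 2.9184
sd(Y) = √2.9184 ≈ 1.7083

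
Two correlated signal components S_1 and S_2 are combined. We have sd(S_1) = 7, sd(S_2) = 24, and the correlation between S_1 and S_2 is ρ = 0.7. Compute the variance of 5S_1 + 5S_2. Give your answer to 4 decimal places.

21505.0000

Var(S_1) = (7)² = 49;  Var(S_2) = (24)² = 576
cov(S_1,S_2) = ρ·sd(S_1)·sd(S_2) = 0.7·7·24 = 117.6
Var(5S_1 + 5S_2) = (5)²·Var(S_1) + (5)²·Var(S_2) + 2·(5)·(5)·cov(S_1,S_2)
= 25·49 + 25·576 + 50·117.6 = 21505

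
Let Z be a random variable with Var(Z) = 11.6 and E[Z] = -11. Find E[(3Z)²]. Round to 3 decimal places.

E[3Z] = 3·-11 = -33
Var(3Z) = (3)²·11.6 = 104.4
E[(3Z)²] = Var((3Z)) + (E[(3Z)])² = 104.4 + (-33)² = 1193.4

1193.400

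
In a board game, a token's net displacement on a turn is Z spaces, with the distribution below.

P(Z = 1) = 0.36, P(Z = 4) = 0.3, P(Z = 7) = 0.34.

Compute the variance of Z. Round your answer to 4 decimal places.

6.2964

E[Z] = (1)(0.36) + (4)(0.3) + (7)(0.34) = 3.94
E[Z²] = (1)²(0.36) + (4)²(0.3) + (7)²(0.34) = 21.82
var(Z) = E[Z²] − (E[Z])² = 21.82 − (3.94)² = 6.2964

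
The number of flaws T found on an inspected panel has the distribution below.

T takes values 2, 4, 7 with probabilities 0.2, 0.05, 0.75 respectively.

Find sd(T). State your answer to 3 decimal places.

E[T] = (2)(0.2) + (4)(0.05) + (7)(0.75) = 5.85
E[T²] = (2)²(0.2) + (4)²(0.05) + (7)²(0.75) = 38.35
Var(T) = E[T²] − (E[T])² = 38.35 − (5.85)² = 4.1275
sd(T) = √4.1275 ≈ 2.032

2.032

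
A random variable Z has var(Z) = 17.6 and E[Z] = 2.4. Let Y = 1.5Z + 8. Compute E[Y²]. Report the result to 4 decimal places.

E[1.5Z + 8] = 1.5·2.4 + 8 = 11.6
var(1.5Z + 8) = (1.5)²·17.6 = 39.6
E[Y²] = var(Y) + (E[Y])² = 39.6 + (11.6)² = 174.16

174.1600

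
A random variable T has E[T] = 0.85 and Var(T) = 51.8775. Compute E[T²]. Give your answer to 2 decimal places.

E[T²] = Var(T) + (E[T])² = 51.8775 + (0.85)² = 52.6

52.60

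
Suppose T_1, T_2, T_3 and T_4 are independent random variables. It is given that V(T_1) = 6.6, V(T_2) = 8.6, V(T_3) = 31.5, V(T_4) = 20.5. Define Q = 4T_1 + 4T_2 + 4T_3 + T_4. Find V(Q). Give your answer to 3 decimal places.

By independence, V(Q) = (4)²V(T_1) + (4)²V(T_2) + (4)²V(T_3) + (1)²V(T_4)
= (4)²·6.6 + (4)²·8.6 + (4)²·31.5 + (1)²·20.5 = 767.7

767.700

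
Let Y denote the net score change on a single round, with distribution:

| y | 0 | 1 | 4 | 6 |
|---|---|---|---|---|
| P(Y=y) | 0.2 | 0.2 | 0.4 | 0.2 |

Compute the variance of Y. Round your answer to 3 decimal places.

4.800

E[Y] = (0)(0.2) + (1)(0.2) + (4)(0.4) + (6)(0.2) = 3
E[Y²] = (0)²(0.2) + (1)²(0.2) + (4)²(0.4) + (6)²(0.2) = 13.8
var(Y) = E[Y²] − (E[Y])² = 13.8 − (3)² = 4.8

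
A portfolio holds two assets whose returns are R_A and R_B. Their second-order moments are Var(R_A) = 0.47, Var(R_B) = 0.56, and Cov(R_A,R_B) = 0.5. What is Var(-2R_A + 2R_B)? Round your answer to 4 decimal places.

0.1200

Var(-2R_A + 2R_B) = (-2)²·Var(R_A) + (2)²·Var(R_B) + 2·(-2)·(2)·Cov(R_A,R_B)
= 4·0.47 + 4·0.56 + -8·0.5 = 0.12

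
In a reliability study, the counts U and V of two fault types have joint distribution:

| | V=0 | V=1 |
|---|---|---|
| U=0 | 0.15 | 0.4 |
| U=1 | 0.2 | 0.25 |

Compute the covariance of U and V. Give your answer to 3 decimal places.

E[U] = 0.45,  E[V] = 0.65
E[UV] = 0.25
cov(U,V) = E[UV] − E[U]E[V] = 0.25 − (0.45)(0.65) = -0.0425

-0.043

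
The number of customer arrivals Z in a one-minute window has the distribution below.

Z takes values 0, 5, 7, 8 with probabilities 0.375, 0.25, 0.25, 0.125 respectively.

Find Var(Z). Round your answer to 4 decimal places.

10.5000

E[Z] = (0)(0.375) + (5)(0.25) + (7)(0.25) + (8)(0.125) = 4
E[Z²] = (0)²(0.375) + (5)²(0.25) + (7)²(0.25) + (8)²(0.125) = 26.5
Var(Z) = E[Z²] − (E[Z])² = 26.5 − (4)² = 10.5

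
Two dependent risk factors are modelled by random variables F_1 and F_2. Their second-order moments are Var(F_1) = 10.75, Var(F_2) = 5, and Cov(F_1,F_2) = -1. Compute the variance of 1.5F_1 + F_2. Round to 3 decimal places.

26.188

Var(1.5F_1 + F_2) = (1.5)²·Var(F_1) + (1)²·Var(F_2) + 2·(1.5)·(1)·Cov(F_1,F_2)
= 2.25·10.75 + 1·5 + 3·-1 = 26.1875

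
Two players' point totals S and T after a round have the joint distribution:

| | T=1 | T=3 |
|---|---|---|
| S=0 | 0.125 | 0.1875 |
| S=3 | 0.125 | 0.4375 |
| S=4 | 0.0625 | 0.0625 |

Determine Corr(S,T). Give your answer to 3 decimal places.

0.084

E[S] = 2.1875,  E[T] = 2.375
E[ST] = 5.3125
cov(S,T) = E[ST] − E[S]E[T] = 5.3125 − (2.1875)(2.375) = 0.1171875
V(S) = 2.27734375,  V(T) = 0.859375
ρ = 0.1171875 / √(2.27734375·0.859375) ≈ 0.084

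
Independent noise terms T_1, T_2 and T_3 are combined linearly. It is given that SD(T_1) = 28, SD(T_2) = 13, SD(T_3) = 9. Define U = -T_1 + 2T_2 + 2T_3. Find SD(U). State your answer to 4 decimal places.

42.2374

Var(T_1) = 784, Var(T_2) = 169, Var(T_3) = 81
By independence, Var(U) = (-1)²Var(T_1) + (2)²Var(T_2) + (2)²Var(T_3)
= (-1)²·784 + (2)²·169 + (2)²·81 = 1784
SD(U) = √1784 ≈ 42.2374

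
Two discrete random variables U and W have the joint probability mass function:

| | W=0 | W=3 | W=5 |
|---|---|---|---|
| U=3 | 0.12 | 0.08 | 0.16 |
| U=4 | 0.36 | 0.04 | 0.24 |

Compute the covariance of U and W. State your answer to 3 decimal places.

-0.190

E[U] = 3.64,  E[W] = 2.36
E[UW] = 8.4
Cov(U,W) = E[UW] − E[U]E[W] = 8.4 − (3.64)(2.36) = -0.1904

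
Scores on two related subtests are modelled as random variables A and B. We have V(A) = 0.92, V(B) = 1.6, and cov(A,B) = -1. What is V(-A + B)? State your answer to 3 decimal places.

4.520

V(-A + B) = (-1)²·V(A) + (1)²·V(B) + 2·(-1)·(1)·cov(A,B)
= 1·0.92 + 1·1.6 + -2·-1 = 4.52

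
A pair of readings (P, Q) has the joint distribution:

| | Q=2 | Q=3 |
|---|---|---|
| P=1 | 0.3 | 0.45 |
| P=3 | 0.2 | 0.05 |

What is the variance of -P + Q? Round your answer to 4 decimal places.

E[P] = 1.5,  E[Q] = 2.5,  E[PQ] = 3.6
var(P) = 3 − (1.5)² = 0.75;  var(Q) = 6.5 − (2.5)² = 0.25
Cov(P,Q) = 3.6 − (1.5)(2.5) = -0.15
var(-P + Q) = (-1)²·0.75 + (1)²·0.25 + 2·(-1)·(1)·-0.15 = 1.3

1.3000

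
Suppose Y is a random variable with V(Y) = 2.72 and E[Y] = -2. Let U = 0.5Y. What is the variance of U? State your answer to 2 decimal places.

0.68

V(0.5Y) = (0.5)²·V(Y) = 0.25·2.72 = 0.68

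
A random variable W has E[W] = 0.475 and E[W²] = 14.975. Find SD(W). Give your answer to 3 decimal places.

3.840

var(W) = 14.975 − (0.475)² = 14.749375
SD(W) = √14.749375 ≈ 3.840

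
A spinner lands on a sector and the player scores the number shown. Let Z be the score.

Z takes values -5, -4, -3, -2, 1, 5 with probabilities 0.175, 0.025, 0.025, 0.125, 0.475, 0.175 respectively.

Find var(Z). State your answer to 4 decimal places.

E[Z] = (-5)(0.175) + (-4)(0.025) + (-3)(0.025) + (-2)(0.125) + (1)(0.475) + (5)(0.175) = 0.05
E[Z²] = (-5)²(0.175) + (-4)²(0.025) + (-3)²(0.025) + (-2)²(0.125) + (1)²(0.475) + (5)²(0.175) = 10.35
var(Z) = E[Z²] − (E[Z])² = 10.35 − (0.05)² = 10.3475

10.3475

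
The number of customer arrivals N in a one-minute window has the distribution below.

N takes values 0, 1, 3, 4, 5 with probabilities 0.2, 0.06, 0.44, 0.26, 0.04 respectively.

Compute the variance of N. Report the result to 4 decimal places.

E[N] = (0)(0.2) + (1)(0.06) + (3)(0.44) + (4)(0.26) + (5)(0.04) = 2.62
E[N²] = (0)²(0.2) + (1)²(0.06) + (3)²(0.44) + (4)²(0.26) + (5)²(0.04) = 9.18
Var(N) = E[N²] − (E[N])² = 9.18 − (2.62)² = 2.3156

2.3156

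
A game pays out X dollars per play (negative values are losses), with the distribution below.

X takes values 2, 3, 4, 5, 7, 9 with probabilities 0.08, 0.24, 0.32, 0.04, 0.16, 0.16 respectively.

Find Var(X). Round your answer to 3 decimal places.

E[X] = (2)(0.08) + (3)(0.24) + (4)(0.32) + (5)(0.04) + (7)(0.16) + (9)(0.16) = 4.92
E[X²] = (2)²(0.08) + (3)²(0.24) + (4)²(0.32) + (5)²(0.04) + (7)²(0.16) + (9)²(0.16) = 29.4
Var(X) = E[X²] − (E[X])² = 29.4 − (4.92)² = 5.1936

5.194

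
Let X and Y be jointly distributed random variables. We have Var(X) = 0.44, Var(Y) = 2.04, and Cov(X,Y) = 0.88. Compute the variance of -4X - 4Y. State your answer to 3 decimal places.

67.840

Var(-4X - 4Y) = (-4)²·Var(X) + (-4)²·Var(Y) + 2·(-4)·(-4)·Cov(X,Y)
= 16·0.44 + 16·2.04 + 32·0.88 = 67.84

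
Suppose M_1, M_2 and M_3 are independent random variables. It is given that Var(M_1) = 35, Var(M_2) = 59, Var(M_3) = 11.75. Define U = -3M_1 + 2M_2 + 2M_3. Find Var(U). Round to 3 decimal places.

598.000

By independence, Var(U) = (-3)²Var(M_1) + (2)²Var(M_2) + (2)²Var(M_3)
= (-3)²·35 + (2)²·59 + (2)²·11.75 = 598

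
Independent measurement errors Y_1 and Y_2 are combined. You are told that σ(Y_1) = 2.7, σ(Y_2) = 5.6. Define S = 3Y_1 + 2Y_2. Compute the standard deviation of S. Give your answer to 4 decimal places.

Var(Y_1) = 7.29, Var(Y_2) = 31.36
By independence, Var(S) = (3)²Var(Y_1) + (2)²Var(Y_2)
= (3)²·7.29 + (2)²·31.36 = 191.05
σ(S) = √191.05 ≈ 13.8221

13.8221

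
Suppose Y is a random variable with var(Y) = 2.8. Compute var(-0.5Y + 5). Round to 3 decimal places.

var(-0.5Y + 5) = (-0.5)²·var(Y) = 0.25·2.8 = 0.7

0.700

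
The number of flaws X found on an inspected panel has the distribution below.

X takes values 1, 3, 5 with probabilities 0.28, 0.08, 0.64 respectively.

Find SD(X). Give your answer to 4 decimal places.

E[X] = (1)(0.28) + (3)(0.08) + (5)(0.64) = 3.72
E[X²] = (1)²(0.28) + (3)²(0.08) + (5)²(0.64) = 17
Var(X) = E[X²] − (E[X])² = 17 − (3.72)² = 3.1616
SD(X) = √3.1616 ≈ 1.7781

1.7781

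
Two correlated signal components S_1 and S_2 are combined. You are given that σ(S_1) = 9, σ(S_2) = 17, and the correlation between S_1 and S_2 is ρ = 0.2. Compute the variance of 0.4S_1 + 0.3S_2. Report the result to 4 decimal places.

Var(S_1) = (9)² = 81;  Var(S_2) = (17)² = 289
Cov(S_1,S_2) = ρ·σ(S_1)·σ(S_2) = 0.2·9·17 = 30.6
Var(0.4S_1 + 0.3S_2) = (0.4)²·Var(S_1) + (0.3)²·Var(S_2) + 2·(0.4)·(0.3)·Cov(S_1,S_2)
= 0.16·81 + 0.09·289 + 0.24·30.6 = 46.314

46.3140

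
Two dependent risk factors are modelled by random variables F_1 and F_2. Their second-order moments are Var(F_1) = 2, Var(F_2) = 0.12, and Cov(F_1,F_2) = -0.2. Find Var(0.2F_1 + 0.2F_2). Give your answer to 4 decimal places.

Var(0.2F_1 + 0.2F_2) = (0.2)²·Var(F_1) + (0.2)²·Var(F_2) + 2·(0.2)·(0.2)·Cov(F_1,F_2)
= 0.04·2 + 0.04·0.12 + 0.08·-0.2 = 0.0688

0.0688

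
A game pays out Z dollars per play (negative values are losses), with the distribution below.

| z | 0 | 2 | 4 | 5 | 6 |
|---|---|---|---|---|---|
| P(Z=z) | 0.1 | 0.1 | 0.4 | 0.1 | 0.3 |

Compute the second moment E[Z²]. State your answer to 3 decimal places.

20.100

E[Z²] = (0)²(0.1) + (2)²(0.1) + (4)²(0.4) + (5)²(0.1) + (6)²(0.3) = 20.1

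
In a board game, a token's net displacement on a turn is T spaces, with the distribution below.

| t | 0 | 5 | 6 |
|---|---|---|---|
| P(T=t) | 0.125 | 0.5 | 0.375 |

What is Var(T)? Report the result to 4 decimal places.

E[T] = (0)(0.125) + (5)(0.5) + (6)(0.375) = 4.75
E[T²] = (0)²(0.125) + (5)²(0.5) + (6)²(0.375) = 26
Var(T) = E[T²] − (E[T])² = 26 − (4.75)² = 3.4375

3.4375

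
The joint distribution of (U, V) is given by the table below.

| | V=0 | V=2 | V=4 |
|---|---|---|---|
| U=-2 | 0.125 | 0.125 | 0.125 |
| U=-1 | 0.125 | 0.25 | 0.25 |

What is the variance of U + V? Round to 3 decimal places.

2.859

E[U] = -1.375,  E[V] = 2.25,  E[UV] = -3
Var(U) = 2.125 − (-1.375)² = 0.234375;  Var(V) = 7.5 − (2.25)² = 2.4375
Cov(U,V) = -3 − (-1.375)(2.25) = 0.09375
Var(U + V) = (1)²·0.234375 + (1)²·2.4375 + 2·(1)·(1)·0.09375 = 2.859375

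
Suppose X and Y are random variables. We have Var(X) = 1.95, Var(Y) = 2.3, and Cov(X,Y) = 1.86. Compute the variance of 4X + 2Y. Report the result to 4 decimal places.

70.1600

Var(4X + 2Y) = (4)²·Var(X) + (2)²·Var(Y) + 2·(4)·(2)·Cov(X,Y)
= 16·1.95 + 4·2.3 + 16·1.86 = 70.16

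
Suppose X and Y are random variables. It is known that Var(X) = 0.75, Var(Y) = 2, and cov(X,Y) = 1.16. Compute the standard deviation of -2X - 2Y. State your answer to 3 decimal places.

4.503

Var(-2X - 2Y) = (-2)²·Var(X) + (-2)²·Var(Y) + 2·(-2)·(-2)·cov(X,Y)
= 4·0.75 + 4·2 + 8·1.16 = 20.28
sd(-2X - 2Y) = √20.28 ≈ 4.503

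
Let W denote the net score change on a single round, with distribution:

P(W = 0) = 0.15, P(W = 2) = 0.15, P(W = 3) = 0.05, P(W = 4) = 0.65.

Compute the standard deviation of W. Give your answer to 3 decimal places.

1.465

E[W] = (0)(0.15) + (2)(0.15) + (3)(0.05) + (4)(0.65) = 3.05
E[W²] = (0)²(0.15) + (2)²(0.15) + (3)²(0.05) + (4)²(0.65) = 11.45
V(W) = E[W²] − (E[W])² = 11.45 − (3.05)² = 2.1475
SD(W) = √2.1475 ≈ 1.465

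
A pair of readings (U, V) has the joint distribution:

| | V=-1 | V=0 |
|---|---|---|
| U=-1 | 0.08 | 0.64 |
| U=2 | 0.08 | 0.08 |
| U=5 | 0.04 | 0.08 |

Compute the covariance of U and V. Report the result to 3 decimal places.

-0.240

E[U] = 0.2,  E[V] = -0.2
E[UV] = -0.28
Cov(U,V) = E[UV] − E[U]E[V] = -0.28 − (0.2)(-0.2) = -0.24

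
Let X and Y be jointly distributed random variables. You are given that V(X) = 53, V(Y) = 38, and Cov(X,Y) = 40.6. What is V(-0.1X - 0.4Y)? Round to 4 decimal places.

V(-0.1X - 0.4Y) = (-0.1)²·V(X) + (-0.4)²·V(Y) + 2·(-0.1)·(-0.4)·Cov(X,Y)
= 0.01·53 + 0.16·38 + 0.08·40.6 = 9.858

9.8580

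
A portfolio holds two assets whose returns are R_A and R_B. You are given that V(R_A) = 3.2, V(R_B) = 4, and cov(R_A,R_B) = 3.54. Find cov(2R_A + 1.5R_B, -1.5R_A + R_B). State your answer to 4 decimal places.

cov(2R_A + 1.5R_B, -1.5R_A + R_B) = (2)(-1.5)V(R_A) + (1.5)(1)V(R_B) + [(2)(1) + (1.5)(-1.5)]cov(R_A,R_B)
= -3·3.2 + 1.5·4 + -0.25·3.54 = -4.485

-4.4850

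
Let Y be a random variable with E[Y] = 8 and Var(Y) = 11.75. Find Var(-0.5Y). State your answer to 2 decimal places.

Var(-0.5Y) = (-0.5)²·Var(Y) = 0.25·11.75 = 2.9375

2.94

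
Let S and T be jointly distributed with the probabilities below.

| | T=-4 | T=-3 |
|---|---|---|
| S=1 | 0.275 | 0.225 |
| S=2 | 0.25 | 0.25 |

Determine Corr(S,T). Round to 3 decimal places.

0.050

E[S] = 1.5,  E[T] = -3.525
E[ST] = -5.275
Cov(S,T) = E[ST] − E[S]E[T] = -5.275 − (1.5)(-3.525) = 0.0125
V(S) = 0.25,  V(T) = 0.249375
ρ = 0.0125 / √(0.25·0.249375) ≈ 0.050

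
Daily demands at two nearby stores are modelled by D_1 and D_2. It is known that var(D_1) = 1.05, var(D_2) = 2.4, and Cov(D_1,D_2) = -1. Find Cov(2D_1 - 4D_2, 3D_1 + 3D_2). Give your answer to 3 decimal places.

Cov(2D_1 - 4D_2, 3D_1 + 3D_2) = (2)(3)var(D_1) + (-4)(3)var(D_2) + [(2)(3) + (-4)(3)]Cov(D_1,D_2)
= 6·1.05 + -12·2.4 + -6·-1 = -16.5

-16.500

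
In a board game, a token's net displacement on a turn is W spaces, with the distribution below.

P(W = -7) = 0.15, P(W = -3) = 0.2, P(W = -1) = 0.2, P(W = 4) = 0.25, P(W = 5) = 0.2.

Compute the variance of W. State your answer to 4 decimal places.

E[W] = (-7)(0.15) + (-3)(0.2) + (-1)(0.2) + (4)(0.25) + (5)(0.2) = 0.15
E[W²] = (-7)²(0.15) + (-3)²(0.2) + (-1)²(0.2) + (4)²(0.25) + (5)²(0.2) = 18.35
var(W) = E[W²] − (E[W])² = 18.35 − (0.15)² = 18.3275

18.3275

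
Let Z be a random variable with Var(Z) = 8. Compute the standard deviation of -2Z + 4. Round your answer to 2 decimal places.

5.66

Var(-2Z + 4) = (-2)²·8 = 32
SD(-2Z + 4) = √32 ≈ 5.66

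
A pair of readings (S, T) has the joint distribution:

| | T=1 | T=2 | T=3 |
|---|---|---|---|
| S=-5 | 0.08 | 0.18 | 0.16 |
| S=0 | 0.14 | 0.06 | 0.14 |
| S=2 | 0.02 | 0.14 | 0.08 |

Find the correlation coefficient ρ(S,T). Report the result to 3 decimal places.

-0.023

E[S] = -1.62,  E[T] = 2.14
E[ST] = -3.52
cov(S,T) = E[ST] − E[S]E[T] = -3.52 − (-1.62)(2.14) = -0.0532
var(S) = 8.8356,  var(T) = 0.6004
ρ = -0.0532 / √(8.8356·0.6004) ≈ -0.023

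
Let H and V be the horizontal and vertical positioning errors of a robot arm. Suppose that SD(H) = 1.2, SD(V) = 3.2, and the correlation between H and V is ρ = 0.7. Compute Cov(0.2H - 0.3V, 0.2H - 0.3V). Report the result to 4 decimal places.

0.6566

var(H) = (1.2)² = 1.44;  var(V) = (3.2)² = 10.24
Cov(H,V) = ρ·SD(H)·SD(V) = 0.7·1.2·3.2 = 2.688
Cov(0.2H - 0.3V, 0.2H - 0.3V) = (0.2)(0.2)var(H) + (-0.3)(-0.3)var(V) + [(0.2)(-0.3) + (-0.3)(0.2)]Cov(H,V)
= 0.04·1.44 + 0.09·10.24 + -0.12·2.688 = 0.65664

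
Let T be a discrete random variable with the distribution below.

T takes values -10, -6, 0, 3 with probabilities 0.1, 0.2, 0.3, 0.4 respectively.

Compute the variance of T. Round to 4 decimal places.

E[T] = (-10)(0.1) + (-6)(0.2) + (0)(0.3) + (3)(0.4) = -1
E[T²] = (-10)²(0.1) + (-6)²(0.2) + (0)²(0.3) + (3)²(0.4) = 20.8
Var(T) = E[T²] − (E[T])² = 20.8 − (-1)² = 19.8

19.8000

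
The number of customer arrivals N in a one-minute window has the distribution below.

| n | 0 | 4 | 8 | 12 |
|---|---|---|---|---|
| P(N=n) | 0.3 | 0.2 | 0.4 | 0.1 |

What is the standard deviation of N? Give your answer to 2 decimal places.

E[N] = (0)(0.3) + (4)(0.2) + (8)(0.4) + (12)(0.1) = 5.2
E[N²] = (0)²(0.3) + (4)²(0.2) + (8)²(0.4) + (12)²(0.1) = 43.2
Var(N) = E[N²] − (E[N])² = 43.2 − (5.2)² = 16.16
SD(N) = √16.16 ≈ 4.02

4.02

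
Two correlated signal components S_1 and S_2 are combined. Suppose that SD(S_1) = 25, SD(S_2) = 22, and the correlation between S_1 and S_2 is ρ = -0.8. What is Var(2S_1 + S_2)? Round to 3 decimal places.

1224.000

Var(S_1) = (25)² = 625;  Var(S_2) = (22)² = 484
Cov(S_1,S_2) = ρ·SD(S_1)·SD(S_2) = -0.8·25·22 = -440
Var(2S_1 + S_2) = (2)²·Var(S_1) + (1)²·Var(S_2) + 2·(2)·(1)·Cov(S_1,S_2)
= 4·625 + 1·484 + 4·-440 = 1224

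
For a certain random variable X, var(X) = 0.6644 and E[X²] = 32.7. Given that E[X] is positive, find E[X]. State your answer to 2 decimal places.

(E[X])² = E[X²] − var(X) = 32.7 − 0.6644 = 32.0356
E[X] = √32.0356 = 5.66

5.66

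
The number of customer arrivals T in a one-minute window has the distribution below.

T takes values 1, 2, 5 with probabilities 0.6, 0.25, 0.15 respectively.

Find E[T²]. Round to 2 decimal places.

E[T²] = (1)²(0.6) + (2)²(0.25) + (5)²(0.15) = 5.35

5.35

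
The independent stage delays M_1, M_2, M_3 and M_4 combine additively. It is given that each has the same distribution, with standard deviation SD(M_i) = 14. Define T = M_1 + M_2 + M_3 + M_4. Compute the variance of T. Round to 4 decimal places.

Var(M_i) = (14)² = 196
By independence, Var(T) = (1)²Var(M_1) + (1)²Var(M_2) + (1)²Var(M_3) + (1)²Var(M_4)
= (1)²·196 + (1)²·196 + (1)²·196 + (1)²·196 = 784

784.0000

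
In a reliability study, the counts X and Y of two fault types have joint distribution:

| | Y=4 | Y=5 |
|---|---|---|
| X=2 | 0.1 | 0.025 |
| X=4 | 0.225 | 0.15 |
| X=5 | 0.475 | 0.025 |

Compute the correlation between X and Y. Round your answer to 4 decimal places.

-0.1936

E[X] = 4.25,  E[Y] = 4.2
E[XY] = 17.775
Cov(X,Y) = E[XY] − E[X]E[Y] = 17.775 − (4.25)(4.2) = -0.075
Var(X) = 0.9375,  Var(Y) = 0.16
ρ = -0.075 / √(0.9375·0.16) ≈ -0.1936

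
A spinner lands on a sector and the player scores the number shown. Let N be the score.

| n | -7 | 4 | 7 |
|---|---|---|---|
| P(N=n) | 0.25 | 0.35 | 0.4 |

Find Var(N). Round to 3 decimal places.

E[N] = (-7)(0.25) + (4)(0.35) + (7)(0.4) = 2.45
E[N²] = (-7)²(0.25) + (4)²(0.35) + (7)²(0.4) = 37.45
Var(N) = E[N²] − (E[N])² = 37.45 − (2.45)² = 31.4475

31.448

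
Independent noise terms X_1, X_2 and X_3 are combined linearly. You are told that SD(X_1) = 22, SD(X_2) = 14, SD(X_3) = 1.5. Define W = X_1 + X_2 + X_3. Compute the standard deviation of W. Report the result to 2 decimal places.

Var(X_1) = 484, Var(X_2) = 196, Var(X_3) = 2.25
By independence, Var(W) = (1)²Var(X_1) + (1)²Var(X_2) + (1)²Var(X_3)
= (1)²·484 + (1)²·196 + (1)²·2.25 = 682.25
SD(W) = √682.25 ≈ 26.12

26.12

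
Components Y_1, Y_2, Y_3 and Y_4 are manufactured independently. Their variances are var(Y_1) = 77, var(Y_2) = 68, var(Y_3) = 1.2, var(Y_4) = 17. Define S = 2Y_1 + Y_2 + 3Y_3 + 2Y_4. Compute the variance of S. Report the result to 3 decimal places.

By independence, var(S) = (2)²var(Y_1) + (1)²var(Y_2) + (3)²var(Y_3) + (2)²var(Y_4)
= (2)²·77 + (1)²·68 + (3)²·1.2 + (2)²·17 = 454.8

454.800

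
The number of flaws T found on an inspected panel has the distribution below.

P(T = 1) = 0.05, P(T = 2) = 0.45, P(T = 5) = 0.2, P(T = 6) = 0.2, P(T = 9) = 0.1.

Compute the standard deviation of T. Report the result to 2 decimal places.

2.40

E[T] = (1)(0.05) + (2)(0.45) + (5)(0.2) + (6)(0.2) + (9)(0.1) = 4.05
E[T²] = (1)²(0.05) + (2)²(0.45) + (5)²(0.2) + (6)²(0.2) + (9)²(0.1) = 22.15
Var(T) = E[T²] − (E[T])² = 22.15 − (4.05)² = 5.7475
σ(T) = √5.7475 ≈ 2.40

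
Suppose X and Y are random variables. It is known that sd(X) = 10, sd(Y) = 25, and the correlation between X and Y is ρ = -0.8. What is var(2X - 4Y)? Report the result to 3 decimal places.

var(X) = (10)² = 100;  var(Y) = (25)² = 625
Cov(X,Y) = ρ·sd(X)·sd(Y) = -0.8·10·25 = -200
var(2X - 4Y) = (2)²·var(X) + (-4)²·var(Y) + 2·(2)·(-4)·Cov(X,Y)
= 4·100 + 16·625 + -16·-200 = 13600

13600.000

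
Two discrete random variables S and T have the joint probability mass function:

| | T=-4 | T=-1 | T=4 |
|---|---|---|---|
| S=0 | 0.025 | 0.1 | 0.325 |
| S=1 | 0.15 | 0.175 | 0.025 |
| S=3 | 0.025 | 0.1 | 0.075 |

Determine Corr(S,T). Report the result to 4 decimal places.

E[S] = 0.95,  E[T] = 0.525
E[ST] = -0.375
Cov(S,T) = E[ST] − E[S]E[T] = -0.375 − (0.95)(0.525) = -0.87375
var(S) = 1.2475,  var(T) = 10.099375
ρ = -0.87375 / √(1.2475·10.099375) ≈ -0.2462

-0.2462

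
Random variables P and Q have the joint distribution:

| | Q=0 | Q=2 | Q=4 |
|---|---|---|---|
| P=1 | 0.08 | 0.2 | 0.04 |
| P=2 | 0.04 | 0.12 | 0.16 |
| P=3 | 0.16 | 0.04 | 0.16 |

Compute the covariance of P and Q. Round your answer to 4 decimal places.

0.0736

E[P] = 2.04,  E[Q] = 2.16
E[PQ] = 4.48
cov(P,Q) = E[PQ] − E[P]E[Q] = 4.48 − (2.04)(2.16) = 0.0736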